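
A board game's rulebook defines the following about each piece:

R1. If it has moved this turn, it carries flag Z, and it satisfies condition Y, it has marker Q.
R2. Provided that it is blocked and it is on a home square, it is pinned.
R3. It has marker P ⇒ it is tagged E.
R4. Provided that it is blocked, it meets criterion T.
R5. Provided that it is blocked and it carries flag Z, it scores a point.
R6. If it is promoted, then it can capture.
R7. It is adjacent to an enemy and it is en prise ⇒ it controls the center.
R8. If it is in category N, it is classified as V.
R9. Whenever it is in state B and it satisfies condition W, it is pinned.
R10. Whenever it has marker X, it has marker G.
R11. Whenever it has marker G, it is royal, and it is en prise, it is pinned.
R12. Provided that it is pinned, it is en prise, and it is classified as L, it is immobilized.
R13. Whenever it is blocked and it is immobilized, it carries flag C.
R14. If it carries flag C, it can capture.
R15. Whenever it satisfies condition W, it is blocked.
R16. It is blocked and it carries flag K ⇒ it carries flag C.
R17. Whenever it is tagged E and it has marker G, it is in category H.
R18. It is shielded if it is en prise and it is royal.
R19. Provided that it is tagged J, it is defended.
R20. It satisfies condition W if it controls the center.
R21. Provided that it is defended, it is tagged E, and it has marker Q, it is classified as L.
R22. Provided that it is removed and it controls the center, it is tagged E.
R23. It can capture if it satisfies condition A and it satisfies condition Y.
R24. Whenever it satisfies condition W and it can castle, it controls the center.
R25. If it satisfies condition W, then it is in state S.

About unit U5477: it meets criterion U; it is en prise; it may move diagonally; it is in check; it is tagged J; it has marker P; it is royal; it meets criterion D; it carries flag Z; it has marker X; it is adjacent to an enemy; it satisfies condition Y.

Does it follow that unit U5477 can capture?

Forward chaining from the given facts derives: is tagged E, controls the center, has marker G, is pinned, is in category H, is shielded, is defended, satisfies condition W, is in state S, is blocked, meets criterion T, scores a point.
Rules concluding "it can capture": R6 needs "it is promoted"; R14 needs "it carries flag C"; R23 needs "it satisfies condition A" — none of these are established.

No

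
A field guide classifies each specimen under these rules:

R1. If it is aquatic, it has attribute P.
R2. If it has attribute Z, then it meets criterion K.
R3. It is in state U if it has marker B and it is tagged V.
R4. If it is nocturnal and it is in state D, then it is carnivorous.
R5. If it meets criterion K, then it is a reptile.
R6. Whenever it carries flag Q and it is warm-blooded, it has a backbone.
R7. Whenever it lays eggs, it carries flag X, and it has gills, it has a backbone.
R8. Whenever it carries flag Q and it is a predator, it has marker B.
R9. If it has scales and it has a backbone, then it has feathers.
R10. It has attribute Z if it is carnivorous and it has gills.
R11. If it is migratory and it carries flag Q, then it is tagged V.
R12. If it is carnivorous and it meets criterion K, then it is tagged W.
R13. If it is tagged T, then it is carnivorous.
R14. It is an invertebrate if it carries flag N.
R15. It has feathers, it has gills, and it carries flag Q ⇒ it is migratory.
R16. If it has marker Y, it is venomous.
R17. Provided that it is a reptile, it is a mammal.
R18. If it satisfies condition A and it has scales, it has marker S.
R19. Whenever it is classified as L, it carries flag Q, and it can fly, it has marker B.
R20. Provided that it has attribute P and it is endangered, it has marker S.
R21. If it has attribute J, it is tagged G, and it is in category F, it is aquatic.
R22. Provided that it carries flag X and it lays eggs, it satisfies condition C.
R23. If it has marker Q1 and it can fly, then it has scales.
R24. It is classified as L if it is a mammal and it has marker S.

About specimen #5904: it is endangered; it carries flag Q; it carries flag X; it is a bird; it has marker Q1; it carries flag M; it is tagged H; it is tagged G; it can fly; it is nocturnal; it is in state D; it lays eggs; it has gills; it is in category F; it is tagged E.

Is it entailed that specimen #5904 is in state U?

Forward chaining from the given facts derives: is carnivorous, has a backbone, has attribute Z, satisfies condition C, has scales, meets criterion K, is a reptile, has feathers, is tagged W, is migratory, is a mammal, is tagged V.
The only rule concluding "it is in state U" is R3, which needs "it has marker B"; that is never established.

No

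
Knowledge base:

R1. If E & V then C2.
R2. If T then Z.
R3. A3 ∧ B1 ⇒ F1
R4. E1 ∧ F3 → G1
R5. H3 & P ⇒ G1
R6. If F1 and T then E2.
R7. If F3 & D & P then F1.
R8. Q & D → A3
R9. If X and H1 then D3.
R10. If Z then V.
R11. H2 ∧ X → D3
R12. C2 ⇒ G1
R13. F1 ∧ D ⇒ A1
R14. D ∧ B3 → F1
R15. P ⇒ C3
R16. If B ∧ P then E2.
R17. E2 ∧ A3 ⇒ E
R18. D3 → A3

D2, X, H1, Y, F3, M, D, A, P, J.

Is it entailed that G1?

No

Forward chaining from the given facts derives: F1, D3, A1, C3, A3.
Rules concluding G1: R4 needs E1; R5 needs H3; R12 needs C2 — none of these are established.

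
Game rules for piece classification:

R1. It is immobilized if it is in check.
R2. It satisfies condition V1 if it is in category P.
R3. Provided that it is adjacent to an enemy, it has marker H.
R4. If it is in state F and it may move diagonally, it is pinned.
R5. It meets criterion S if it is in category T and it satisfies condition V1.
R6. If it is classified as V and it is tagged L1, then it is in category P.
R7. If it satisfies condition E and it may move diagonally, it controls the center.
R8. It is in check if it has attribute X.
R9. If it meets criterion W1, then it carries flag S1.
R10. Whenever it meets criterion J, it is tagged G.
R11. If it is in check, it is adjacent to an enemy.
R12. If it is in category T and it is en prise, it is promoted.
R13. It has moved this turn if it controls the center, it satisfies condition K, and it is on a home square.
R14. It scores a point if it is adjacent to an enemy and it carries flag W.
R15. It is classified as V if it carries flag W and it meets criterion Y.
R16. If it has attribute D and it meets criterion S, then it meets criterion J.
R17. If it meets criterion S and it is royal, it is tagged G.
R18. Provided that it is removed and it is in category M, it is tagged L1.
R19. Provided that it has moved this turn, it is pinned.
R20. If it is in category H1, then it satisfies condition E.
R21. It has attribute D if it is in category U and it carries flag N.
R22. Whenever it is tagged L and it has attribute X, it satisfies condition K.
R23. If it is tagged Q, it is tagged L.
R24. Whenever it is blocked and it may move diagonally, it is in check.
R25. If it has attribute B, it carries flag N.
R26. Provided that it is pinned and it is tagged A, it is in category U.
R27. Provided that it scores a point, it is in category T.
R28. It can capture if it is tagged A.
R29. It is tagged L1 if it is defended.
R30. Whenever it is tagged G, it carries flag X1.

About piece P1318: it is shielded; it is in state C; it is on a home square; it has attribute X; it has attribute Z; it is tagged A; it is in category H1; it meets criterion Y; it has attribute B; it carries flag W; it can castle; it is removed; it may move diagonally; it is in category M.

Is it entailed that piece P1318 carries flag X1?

Forward chaining from the given facts derives: is in check, is adjacent to an enemy, scores a point, is classified as V, is tagged L1, satisfies condition E, carries flag N, is in category T, can capture, is immobilized, has marker H, is in category P, controls the center, satisfies condition V1, meets criterion S.
The only rule concluding "it carries flag X1" is R30, which needs "it is tagged G"; that is never established.

No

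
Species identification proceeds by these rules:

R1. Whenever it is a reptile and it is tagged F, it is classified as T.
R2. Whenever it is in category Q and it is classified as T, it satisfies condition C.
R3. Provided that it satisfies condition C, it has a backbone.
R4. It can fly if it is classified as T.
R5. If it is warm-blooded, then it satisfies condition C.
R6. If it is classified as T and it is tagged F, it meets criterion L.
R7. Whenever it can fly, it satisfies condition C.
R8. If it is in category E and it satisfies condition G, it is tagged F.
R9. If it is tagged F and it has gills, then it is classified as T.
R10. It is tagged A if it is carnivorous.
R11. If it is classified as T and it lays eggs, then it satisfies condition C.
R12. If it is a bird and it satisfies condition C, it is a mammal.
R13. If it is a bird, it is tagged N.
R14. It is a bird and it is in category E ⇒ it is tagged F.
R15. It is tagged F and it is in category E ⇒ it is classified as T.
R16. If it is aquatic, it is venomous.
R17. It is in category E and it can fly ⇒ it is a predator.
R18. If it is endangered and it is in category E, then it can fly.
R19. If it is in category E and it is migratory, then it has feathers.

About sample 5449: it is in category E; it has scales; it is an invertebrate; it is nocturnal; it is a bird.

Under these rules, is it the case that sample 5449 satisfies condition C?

By R14 (it is a bird, it is in category E): it is tagged F.
By R15 (it is tagged F, it is in category E): it is classified as T.
By R4 (it is classified as T): it can fly.
By R7 (it can fly): it satisfies condition C.

Yes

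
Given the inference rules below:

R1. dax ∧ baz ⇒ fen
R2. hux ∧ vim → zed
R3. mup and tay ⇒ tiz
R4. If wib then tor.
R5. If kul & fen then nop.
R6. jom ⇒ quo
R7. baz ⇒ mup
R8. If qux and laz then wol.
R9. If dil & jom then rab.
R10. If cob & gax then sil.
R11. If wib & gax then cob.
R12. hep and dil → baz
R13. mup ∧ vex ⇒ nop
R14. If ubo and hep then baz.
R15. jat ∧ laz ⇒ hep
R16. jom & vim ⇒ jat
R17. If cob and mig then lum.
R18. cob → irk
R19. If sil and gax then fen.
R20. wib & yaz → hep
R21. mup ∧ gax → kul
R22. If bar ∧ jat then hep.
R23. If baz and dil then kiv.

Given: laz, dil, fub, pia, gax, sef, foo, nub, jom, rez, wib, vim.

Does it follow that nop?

cob  (by R11: wib, gax)
jat  (by R16: jom, vim)
sil  (by R10: cob, gax)
hep  (by R15: jat, laz)
fen  (by R19: sil, gax)
baz  (by R12: hep, dil)
mup  (by R7: baz)
kul  (by R21: mup, gax)
nop  (by R5: kul, fen)

Yes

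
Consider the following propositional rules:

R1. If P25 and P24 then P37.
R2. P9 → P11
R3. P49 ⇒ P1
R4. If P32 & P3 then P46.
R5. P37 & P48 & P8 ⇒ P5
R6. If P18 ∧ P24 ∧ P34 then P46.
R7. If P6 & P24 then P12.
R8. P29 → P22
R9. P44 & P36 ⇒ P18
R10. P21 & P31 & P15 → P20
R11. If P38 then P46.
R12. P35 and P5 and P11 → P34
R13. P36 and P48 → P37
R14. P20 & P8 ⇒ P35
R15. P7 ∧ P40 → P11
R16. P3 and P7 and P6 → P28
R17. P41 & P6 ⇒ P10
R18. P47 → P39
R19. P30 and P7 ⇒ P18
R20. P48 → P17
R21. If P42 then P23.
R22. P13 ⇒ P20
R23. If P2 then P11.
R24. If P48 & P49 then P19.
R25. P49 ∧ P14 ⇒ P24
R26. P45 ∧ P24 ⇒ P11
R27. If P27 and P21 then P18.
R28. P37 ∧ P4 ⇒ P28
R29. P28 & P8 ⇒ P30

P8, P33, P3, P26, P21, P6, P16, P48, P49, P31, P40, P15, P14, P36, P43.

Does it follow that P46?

No

Forward chaining from the given facts derives: P1, P20, P37, P35, P17, P19, P24, P5, P12.
Rules concluding P46: R4 needs P32; R6 needs P18; R11 needs P38 — none of these are established.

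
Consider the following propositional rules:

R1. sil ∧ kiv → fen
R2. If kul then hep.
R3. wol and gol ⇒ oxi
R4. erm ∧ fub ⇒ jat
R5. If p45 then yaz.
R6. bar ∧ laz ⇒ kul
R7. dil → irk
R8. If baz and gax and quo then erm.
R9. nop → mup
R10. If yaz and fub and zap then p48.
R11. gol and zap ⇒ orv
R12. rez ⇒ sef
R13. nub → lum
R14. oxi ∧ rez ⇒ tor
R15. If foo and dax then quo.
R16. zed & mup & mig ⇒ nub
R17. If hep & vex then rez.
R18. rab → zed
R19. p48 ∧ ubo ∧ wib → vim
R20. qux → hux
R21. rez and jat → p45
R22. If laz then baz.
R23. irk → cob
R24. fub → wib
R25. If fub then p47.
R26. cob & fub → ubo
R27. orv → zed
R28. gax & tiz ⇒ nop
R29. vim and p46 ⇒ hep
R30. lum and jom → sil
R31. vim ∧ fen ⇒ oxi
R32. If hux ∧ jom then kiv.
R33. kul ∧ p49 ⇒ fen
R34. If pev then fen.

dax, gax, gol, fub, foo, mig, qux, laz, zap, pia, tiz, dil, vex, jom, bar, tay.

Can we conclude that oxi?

kul  (by R6: bar, laz)
irk  (by R7: dil)
orv  (by R11: gol, zap)
quo  (by R15: foo, dax)
hux  (by R20: qux)
baz  (by R22: laz)
cob  (by R23: irk)
wib  (by R24: fub)
ubo  (by R26: cob, fub)
zed  (by R27: orv)
nop  (by R28: gax, tiz)
kiv  (by R32: hux, jom)
hep  (by R2: kul)
erm  (by R8: baz, gax, quo)
mup  (by R9: nop)
nub  (by R16: zed, mup, mig)
rez  (by R17: hep, vex)
jat  (by R4: erm, fub)
lum  (by R13: nub)
p45  (by R21: rez, jat)
sil  (by R30: lum, jom)
fen  (by R1: sil, kiv)
yaz  (by R5: p45)
p48  (by R10: yaz, fub, zap)
vim  (by R19: p48, ubo, wib)
oxi  (by R31: vim, fen)

Yes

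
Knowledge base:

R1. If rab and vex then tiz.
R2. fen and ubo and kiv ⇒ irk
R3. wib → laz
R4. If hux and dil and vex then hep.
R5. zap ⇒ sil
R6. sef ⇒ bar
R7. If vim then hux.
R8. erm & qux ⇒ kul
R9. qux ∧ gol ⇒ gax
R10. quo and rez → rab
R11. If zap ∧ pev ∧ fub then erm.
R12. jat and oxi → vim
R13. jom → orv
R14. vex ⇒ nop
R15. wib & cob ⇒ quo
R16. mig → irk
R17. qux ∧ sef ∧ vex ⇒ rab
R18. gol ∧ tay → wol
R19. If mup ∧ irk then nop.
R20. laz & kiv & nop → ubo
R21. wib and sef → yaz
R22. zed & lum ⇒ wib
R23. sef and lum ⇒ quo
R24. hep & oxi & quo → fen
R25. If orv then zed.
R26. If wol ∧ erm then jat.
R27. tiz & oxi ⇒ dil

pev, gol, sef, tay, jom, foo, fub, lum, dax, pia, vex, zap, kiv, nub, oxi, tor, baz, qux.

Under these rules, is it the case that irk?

Yes

erm  (by R11: zap, pev, fub)
orv  (by R13: jom)
nop  (by R14: vex)
rab  (by R17: qux, sef, vex)
wol  (by R18: gol, tay)
quo  (by R23: sef, lum)
zed  (by R25: orv)
jat  (by R26: wol, erm)
tiz  (by R1: rab, vex)
vim  (by R12: jat, oxi)
wib  (by R22: zed, lum)
dil  (by R27: tiz, oxi)
laz  (by R3: wib)
hux  (by R7: vim)
ubo  (by R20: laz, kiv, nop)
hep  (by R4: hux, dil, vex)
fen  (by R24: hep, oxi, quo)
irk  (by R2: fen, ubo, kiv)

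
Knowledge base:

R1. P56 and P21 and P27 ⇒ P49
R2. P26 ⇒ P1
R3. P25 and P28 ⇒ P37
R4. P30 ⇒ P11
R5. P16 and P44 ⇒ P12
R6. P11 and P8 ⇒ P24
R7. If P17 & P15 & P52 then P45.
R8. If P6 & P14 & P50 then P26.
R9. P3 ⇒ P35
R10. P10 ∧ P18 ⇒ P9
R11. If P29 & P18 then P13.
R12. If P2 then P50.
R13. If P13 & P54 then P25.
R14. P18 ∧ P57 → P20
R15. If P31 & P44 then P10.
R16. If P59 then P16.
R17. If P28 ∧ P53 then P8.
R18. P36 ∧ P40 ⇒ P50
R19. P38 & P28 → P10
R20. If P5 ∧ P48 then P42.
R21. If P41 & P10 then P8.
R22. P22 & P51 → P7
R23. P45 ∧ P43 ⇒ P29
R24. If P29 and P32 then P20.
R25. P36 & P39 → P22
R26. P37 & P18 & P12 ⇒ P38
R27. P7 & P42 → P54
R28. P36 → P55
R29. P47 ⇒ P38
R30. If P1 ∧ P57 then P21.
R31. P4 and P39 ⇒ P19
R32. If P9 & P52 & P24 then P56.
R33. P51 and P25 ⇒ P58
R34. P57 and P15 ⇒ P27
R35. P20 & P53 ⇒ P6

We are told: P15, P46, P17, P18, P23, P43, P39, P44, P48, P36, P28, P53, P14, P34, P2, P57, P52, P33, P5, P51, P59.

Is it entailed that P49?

No

Forward chaining from the given facts derives: P45, P50, P20, P16, P8, P42, P29, P22, P55, P27, P6, P12, P26, P13, P7, P54, P1, P25, P21, P58, P37, P38, P10, P9.
The only rule concluding P49 is R1, which needs P56; that is never established.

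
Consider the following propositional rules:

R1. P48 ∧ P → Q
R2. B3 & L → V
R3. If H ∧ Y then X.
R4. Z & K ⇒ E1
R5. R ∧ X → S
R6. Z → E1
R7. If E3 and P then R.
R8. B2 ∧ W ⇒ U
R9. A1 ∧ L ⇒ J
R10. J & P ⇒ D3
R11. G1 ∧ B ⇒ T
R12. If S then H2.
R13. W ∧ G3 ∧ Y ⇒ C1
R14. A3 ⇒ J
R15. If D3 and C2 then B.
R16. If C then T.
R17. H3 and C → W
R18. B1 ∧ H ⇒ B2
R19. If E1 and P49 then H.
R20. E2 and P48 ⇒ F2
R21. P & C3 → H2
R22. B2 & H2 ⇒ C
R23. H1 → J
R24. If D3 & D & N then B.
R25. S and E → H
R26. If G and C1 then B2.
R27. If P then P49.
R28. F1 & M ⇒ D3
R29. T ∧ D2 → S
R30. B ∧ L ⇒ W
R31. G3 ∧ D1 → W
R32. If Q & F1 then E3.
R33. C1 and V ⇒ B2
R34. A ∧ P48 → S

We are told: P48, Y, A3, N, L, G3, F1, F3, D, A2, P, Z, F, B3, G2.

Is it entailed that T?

Q  (by R1: P48, P)
V  (by R2: B3, L)
E1  (by R6: Z)
J  (by R14: A3)
P49  (by R27: P)
E3  (by R32: Q, F1)
R  (by R7: E3, P)
D3  (by R10: J, P)
H  (by R19: E1, P49)
B  (by R24: D3, D, N)
W  (by R30: B, L)
X  (by R3: H, Y)
S  (by R5: R, X)
H2  (by R12: S)
C1  (by R13: W, G3, Y)
B2  (by R33: C1, V)
C  (by R22: B2, H2)
T  (by R16: C)

Yes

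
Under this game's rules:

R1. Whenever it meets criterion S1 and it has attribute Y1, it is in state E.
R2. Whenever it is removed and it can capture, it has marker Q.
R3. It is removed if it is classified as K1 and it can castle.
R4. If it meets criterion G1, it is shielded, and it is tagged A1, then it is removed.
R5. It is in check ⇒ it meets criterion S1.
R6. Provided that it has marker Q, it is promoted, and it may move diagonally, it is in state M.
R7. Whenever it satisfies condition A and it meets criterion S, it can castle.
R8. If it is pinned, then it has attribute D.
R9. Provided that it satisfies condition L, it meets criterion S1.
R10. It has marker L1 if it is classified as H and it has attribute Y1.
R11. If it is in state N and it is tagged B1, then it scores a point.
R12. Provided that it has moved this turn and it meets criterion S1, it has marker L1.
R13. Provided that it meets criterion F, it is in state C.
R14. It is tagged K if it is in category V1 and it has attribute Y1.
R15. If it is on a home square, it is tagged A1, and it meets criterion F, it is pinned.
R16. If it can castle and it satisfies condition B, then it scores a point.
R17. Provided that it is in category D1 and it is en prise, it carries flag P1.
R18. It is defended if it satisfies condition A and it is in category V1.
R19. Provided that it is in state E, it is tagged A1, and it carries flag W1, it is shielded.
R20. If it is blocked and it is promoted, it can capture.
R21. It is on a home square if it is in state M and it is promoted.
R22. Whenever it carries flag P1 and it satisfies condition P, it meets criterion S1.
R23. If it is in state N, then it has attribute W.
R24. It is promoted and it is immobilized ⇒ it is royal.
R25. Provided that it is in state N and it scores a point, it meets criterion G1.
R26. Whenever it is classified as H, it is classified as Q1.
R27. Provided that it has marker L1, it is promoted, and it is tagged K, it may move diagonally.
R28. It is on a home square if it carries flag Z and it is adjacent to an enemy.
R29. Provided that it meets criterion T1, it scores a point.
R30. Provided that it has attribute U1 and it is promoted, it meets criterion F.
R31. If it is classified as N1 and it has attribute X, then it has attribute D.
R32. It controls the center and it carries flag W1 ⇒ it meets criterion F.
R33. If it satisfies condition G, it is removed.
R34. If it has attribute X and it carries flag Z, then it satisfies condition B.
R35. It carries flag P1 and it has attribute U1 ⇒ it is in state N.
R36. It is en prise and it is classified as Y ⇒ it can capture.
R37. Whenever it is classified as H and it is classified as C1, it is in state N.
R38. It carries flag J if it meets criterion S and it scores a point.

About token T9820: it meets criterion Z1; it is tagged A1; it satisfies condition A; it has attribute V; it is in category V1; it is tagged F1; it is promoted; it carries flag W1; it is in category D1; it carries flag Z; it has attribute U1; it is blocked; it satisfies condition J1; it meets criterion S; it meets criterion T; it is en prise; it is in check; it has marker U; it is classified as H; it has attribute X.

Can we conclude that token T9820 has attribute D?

No

Forward chaining from the given facts derives: meets criterion S1, can castle, carries flag P1, is defended, can capture, is classified as Q1, meets criterion F, satisfies condition B, is in state N, is in state C, scores a point, has attribute W, meets criterion G1, carries flag J.
Rules concluding "it has attribute D": R8 needs "it is pinned"; R31 needs "it is classified as N1" — none of these are established.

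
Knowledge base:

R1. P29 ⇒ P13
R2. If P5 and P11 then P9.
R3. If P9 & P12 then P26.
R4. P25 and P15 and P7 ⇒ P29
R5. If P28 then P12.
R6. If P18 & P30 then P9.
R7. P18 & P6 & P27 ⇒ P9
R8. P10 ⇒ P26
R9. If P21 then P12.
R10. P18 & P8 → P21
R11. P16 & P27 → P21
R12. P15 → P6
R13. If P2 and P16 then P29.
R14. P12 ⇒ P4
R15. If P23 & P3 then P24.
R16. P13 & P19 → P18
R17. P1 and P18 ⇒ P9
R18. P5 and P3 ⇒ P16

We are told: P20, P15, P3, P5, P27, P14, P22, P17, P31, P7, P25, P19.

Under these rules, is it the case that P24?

Forward chaining from the given facts derives: P29, P6, P16, P13, P21, P18, P9, P12, P4, P26.
The only rule concluding P24 is R15, which needs P23; that is never established.

No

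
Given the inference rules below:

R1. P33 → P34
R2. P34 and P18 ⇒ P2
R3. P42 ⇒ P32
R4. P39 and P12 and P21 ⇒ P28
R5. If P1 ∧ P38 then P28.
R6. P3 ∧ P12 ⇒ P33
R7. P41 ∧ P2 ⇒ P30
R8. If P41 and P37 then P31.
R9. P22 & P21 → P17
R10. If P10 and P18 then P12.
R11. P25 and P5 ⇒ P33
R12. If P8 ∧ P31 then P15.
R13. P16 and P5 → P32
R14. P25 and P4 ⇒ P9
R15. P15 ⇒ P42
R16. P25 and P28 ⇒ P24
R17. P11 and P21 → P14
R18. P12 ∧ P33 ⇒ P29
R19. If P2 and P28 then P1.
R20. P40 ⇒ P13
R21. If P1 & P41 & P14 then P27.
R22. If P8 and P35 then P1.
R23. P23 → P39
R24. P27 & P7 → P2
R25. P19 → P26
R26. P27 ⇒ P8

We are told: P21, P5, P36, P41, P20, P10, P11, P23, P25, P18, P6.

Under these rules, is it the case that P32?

Forward chaining from the given facts derives: P12, P33, P14, P29, P39, P34, P2, P28, P30, P24, P1, P27, P8.
Rules concluding P32: R3 needs P42; R13 needs P16 — none of these are established.

No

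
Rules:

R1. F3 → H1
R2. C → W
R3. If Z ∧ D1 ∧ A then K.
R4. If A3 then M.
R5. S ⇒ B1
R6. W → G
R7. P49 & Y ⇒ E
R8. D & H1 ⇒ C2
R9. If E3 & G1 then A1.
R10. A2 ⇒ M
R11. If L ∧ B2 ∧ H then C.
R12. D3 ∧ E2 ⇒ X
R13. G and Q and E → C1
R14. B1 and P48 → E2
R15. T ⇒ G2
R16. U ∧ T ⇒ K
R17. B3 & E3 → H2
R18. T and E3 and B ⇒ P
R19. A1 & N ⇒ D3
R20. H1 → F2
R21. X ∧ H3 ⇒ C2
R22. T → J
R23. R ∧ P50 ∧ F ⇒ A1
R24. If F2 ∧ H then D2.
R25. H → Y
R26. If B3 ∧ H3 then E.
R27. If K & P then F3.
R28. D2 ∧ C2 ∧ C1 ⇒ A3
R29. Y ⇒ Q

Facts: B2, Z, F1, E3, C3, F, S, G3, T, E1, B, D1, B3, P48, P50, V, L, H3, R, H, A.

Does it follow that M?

Forward chaining from the given facts derives: K, B1, C, E2, G2, H2, P, J, A1, Y, E, F3, Q, H1, W, G, C1, F2, D2.
Rules concluding M: R4 needs A3; R10 needs A2 — none of these are established.

No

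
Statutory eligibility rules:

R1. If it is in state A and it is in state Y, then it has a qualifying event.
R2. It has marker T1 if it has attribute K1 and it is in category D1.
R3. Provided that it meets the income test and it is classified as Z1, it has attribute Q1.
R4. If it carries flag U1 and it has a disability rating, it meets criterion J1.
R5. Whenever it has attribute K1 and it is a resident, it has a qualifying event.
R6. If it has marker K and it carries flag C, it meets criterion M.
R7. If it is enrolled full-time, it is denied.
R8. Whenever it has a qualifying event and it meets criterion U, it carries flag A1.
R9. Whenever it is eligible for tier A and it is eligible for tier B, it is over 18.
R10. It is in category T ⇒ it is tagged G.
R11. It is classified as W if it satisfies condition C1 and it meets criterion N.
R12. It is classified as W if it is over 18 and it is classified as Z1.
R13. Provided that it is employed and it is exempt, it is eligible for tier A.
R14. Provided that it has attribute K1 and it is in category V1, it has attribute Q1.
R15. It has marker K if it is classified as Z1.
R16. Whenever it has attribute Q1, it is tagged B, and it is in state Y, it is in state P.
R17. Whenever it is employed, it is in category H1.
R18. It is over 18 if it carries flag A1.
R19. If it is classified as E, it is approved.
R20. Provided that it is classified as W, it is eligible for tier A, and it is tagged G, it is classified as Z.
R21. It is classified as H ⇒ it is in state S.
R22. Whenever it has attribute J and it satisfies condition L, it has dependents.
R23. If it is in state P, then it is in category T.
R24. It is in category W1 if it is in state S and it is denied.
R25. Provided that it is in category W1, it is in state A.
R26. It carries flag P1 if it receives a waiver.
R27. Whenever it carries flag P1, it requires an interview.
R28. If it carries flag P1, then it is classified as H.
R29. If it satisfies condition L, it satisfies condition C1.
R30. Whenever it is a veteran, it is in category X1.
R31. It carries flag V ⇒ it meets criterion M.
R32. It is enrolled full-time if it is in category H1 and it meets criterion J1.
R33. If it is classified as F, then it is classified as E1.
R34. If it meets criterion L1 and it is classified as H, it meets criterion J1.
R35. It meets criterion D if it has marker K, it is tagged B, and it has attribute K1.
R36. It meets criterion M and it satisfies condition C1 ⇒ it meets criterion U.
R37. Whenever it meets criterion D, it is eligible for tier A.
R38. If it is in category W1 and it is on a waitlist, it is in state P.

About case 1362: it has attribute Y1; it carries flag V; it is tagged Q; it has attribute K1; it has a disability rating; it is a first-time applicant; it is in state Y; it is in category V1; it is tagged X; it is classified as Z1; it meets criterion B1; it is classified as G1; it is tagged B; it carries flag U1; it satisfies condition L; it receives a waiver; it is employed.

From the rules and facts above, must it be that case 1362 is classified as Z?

Yes

By R4 (it carries flag U1, it has a disability rating): it meets criterion J1.
By R14 (it has attribute K1, it is in category V1): it has attribute Q1.
By R15 (it is classified as Z1): it has marker K.
By R16 (it has attribute Q1, it is tagged B, it is in state Y): it is in state P.
By R17 (it is employed): it is in category H1.
By R23 (it is in state P): it is in category T.
By R26 (it receives a waiver): it carries flag P1.
By R28 (it carries flag P1): it is classified as H.
By R29 (it satisfies condition L): it satisfies condition C1.
By R31 (it carries flag V): it meets criterion M.
By R32 (it is in category H1, it meets criterion J1): it is enrolled full-time.
By R35 (it has marker K, it is tagged B, it has attribute K1): it meets criterion D.
By R36 (it meets criterion M, it satisfies condition C1): it meets criterion U.
By R37 (it meets criterion D): it is eligible for tier A.
By R7 (it is enrolled full-time): it is denied.
By R10 (it is in category T): it is tagged G.
By R21 (it is classified as H): it is in state S.
By R24 (it is in state S, it is denied): it is in category W1.
By R25 (it is in category W1): it is in state A.
By R1 (it is in state A, it is in state Y): it has a qualifying event.
By R8 (it has a qualifying event, it meets criterion U): it carries flag A1.
By R18 (it carries flag A1): it is over 18.
By R12 (it is over 18, it is classified as Z1): it is classified as W.
By R20 (it is classified as W, it is eligible for tier A, it is tagged G): it is classified as Z.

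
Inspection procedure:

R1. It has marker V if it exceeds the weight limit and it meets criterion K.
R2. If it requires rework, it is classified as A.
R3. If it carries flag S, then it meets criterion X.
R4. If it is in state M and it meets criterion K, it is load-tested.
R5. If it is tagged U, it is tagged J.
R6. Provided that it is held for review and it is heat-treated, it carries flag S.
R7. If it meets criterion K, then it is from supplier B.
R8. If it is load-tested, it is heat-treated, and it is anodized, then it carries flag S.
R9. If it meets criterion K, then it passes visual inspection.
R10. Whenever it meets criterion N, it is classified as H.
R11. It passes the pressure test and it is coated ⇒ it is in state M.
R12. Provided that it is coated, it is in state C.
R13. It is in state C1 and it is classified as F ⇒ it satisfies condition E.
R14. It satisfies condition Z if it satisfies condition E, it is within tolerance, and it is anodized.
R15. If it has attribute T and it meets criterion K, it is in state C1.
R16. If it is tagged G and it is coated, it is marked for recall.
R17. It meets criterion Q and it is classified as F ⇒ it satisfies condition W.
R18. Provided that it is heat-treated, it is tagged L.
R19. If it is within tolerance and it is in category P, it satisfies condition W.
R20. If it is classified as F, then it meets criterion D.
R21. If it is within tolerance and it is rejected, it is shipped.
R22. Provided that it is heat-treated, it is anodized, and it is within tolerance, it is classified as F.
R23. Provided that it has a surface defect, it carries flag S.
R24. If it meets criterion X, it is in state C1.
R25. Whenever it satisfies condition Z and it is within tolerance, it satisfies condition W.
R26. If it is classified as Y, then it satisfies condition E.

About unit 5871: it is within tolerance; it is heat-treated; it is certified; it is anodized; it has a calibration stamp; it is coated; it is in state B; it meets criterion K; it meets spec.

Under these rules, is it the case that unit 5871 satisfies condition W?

No

Forward chaining from the given facts derives: is from supplier B, passes visual inspection, is in state C, is tagged L, is classified as F, meets criterion D.
Rules concluding "it satisfies condition W": R17 needs "it meets criterion Q"; R19 needs "it is in category P"; R25 needs "it satisfies condition Z" — none of these are established.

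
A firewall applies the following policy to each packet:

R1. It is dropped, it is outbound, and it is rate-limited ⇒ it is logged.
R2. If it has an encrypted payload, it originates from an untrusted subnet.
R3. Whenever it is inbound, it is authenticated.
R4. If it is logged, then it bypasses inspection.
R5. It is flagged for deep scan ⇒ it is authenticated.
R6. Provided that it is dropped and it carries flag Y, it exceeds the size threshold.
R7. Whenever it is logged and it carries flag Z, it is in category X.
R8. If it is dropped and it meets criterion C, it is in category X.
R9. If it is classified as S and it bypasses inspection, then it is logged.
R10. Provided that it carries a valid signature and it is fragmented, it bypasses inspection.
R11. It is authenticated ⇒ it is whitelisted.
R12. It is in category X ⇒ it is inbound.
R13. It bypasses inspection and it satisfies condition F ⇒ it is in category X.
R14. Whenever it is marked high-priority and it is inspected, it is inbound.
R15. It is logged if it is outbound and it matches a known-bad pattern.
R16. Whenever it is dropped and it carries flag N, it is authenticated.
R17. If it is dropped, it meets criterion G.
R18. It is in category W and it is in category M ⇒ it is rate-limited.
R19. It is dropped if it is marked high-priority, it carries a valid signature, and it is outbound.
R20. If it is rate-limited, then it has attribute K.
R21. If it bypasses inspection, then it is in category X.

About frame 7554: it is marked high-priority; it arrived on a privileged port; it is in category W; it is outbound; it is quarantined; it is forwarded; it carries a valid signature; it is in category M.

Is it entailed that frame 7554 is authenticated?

Yes

By R18 (it is in category W, it is in category M): it is rate-limited.
By R19 (it is marked high-priority, it carries a valid signature, it is outbound): it is dropped.
By R1 (it is dropped, it is outbound, it is rate-limited): it is logged.
By R4 (it is logged): it bypasses inspection.
By R21 (it bypasses inspection): it is in category X.
By R12 (it is in category X): it is inbound.
By R3 (it is inbound): it is authenticated.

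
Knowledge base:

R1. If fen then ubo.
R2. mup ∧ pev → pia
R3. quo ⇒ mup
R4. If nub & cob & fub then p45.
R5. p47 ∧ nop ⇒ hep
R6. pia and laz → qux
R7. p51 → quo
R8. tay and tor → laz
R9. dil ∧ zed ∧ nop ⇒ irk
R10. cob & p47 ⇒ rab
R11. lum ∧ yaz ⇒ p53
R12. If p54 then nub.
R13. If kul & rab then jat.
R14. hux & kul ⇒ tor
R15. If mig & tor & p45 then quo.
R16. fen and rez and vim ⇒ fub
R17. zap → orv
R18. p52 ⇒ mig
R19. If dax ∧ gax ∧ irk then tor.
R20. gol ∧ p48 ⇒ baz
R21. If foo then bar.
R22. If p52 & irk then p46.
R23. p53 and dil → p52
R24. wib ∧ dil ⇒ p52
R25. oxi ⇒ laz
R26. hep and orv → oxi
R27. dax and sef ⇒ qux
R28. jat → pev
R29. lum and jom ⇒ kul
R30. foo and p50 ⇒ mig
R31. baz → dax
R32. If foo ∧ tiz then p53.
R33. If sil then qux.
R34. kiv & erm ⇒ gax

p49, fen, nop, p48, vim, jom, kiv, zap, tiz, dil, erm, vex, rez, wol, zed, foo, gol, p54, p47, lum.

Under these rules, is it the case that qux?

Forward chaining from the given facts derives: ubo, hep, irk, nub, fub, orv, baz, bar, oxi, kul, dax, p53, gax, tor, p52, laz, mig, p46.
Rules concluding qux: R6 needs pia; R27 needs sef; R33 needs sil — none of these are established.

No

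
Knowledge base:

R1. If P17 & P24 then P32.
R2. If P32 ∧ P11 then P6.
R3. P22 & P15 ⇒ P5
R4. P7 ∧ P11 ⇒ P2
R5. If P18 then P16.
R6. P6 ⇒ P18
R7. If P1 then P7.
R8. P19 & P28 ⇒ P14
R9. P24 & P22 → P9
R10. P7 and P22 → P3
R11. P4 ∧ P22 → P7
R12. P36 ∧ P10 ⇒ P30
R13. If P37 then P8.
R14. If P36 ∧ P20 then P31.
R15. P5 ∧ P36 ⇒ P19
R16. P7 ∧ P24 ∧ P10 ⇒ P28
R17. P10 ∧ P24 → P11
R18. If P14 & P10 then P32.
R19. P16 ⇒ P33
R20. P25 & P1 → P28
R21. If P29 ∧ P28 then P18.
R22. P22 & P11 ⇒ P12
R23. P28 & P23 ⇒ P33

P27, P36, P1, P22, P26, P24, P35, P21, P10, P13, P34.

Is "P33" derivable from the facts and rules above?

No

Forward chaining from the given facts derives: P7, P9, P3, P30, P28, P11, P12, P2.
Rules concluding P33: R19 needs P16; R23 needs P23 — none of these are established.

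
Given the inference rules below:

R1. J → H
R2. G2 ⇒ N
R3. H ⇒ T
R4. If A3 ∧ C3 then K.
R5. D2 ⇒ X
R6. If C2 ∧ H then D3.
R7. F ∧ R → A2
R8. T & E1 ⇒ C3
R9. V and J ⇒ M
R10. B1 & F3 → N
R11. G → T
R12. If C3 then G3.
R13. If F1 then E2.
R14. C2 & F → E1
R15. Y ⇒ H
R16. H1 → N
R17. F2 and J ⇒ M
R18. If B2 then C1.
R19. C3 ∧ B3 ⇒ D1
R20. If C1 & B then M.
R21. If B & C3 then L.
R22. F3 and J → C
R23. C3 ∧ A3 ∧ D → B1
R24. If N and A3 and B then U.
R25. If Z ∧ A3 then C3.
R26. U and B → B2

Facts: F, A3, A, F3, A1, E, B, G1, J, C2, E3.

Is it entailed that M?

Forward chaining from the given facts derives: H, T, D3, E1, C, C3, G3, L, K.
Rules concluding M: R9 needs V; R17 needs F2; R20 needs C1 — none of these are established.

No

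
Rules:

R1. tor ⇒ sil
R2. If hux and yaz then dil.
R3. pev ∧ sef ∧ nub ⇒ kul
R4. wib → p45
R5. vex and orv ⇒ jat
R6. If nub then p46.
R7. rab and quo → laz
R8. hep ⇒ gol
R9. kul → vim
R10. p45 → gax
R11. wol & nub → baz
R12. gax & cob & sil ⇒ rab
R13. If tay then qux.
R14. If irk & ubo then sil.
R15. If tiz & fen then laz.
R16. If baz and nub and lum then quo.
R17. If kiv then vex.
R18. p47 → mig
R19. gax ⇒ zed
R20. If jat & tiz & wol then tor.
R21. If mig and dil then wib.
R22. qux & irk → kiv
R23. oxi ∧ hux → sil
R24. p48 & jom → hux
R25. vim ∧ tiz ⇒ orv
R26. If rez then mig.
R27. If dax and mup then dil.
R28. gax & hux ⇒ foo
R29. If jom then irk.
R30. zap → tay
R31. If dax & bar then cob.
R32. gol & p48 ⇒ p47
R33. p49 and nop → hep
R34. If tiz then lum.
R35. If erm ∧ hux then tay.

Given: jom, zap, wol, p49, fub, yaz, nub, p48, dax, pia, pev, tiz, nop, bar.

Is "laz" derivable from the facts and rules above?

Forward chaining from the given facts derives: p46, baz, hux, irk, tay, cob, hep, lum, dil, gol, qux, quo, kiv, p47, vex, mig, wib, p45, gax, zed, foo.
Rules concluding laz: R7 needs rab; R15 needs fen — none of these are established.

No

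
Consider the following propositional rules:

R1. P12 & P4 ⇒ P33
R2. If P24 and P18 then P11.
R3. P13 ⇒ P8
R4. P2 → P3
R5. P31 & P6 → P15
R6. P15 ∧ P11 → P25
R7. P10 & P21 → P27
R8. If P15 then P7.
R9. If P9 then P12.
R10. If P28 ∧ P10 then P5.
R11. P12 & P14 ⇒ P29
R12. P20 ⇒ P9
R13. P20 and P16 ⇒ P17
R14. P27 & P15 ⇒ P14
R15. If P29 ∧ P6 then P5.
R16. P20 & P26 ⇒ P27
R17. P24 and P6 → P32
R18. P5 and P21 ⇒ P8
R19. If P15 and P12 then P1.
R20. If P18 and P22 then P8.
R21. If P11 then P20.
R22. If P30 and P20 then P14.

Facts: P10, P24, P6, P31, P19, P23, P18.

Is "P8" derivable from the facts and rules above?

Forward chaining from the given facts derives: P11, P15, P25, P7, P32, P20, P9, P12, P1.
Rules concluding P8: R3 needs P13; R18 needs P5; R20 needs P22 — none of these are established.

No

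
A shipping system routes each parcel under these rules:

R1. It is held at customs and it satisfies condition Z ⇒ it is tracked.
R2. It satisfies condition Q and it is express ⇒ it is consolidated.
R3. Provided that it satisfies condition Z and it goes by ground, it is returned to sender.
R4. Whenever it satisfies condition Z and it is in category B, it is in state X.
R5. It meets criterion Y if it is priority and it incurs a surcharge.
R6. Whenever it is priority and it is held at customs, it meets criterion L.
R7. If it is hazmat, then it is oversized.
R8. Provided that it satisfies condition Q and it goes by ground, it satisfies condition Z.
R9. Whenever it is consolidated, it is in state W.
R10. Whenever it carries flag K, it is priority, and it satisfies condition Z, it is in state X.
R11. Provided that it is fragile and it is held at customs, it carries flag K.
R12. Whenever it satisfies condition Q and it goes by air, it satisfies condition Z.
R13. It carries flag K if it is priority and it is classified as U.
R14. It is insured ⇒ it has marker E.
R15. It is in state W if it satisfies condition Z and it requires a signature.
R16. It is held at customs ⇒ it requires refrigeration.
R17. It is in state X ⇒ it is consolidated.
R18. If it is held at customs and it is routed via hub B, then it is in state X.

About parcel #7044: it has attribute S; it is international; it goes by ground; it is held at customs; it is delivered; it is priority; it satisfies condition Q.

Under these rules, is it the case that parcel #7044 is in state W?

Forward chaining from the given facts derives: meets criterion L, satisfies condition Z, requires refrigeration, is tracked, is returned to sender.
Rules concluding "it is in state W": R9 needs "it is consolidated"; R15 needs "it requires a signature" — none of these are established.

No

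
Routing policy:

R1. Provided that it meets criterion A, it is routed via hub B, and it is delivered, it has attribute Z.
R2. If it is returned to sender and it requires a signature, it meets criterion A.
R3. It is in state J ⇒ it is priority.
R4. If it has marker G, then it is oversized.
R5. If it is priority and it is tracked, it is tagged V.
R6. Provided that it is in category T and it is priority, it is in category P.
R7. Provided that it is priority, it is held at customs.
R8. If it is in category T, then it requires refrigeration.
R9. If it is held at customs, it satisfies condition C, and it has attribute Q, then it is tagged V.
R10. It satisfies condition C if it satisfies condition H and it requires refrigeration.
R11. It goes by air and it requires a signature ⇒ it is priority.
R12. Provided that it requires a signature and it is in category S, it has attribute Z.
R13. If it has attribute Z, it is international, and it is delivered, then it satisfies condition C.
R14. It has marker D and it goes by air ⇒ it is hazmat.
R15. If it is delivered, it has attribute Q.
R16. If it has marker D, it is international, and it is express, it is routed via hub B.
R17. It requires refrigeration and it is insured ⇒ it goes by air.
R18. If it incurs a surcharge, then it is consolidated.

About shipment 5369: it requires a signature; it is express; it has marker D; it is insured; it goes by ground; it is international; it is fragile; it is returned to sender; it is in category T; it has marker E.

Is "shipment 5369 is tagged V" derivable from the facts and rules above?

No

Forward chaining from the given facts derives: meets criterion A, requires refrigeration, is routed via hub B, goes by air, is priority, is hazmat, is in category P, is held at customs.
Rules concluding "it is tagged V": R5 needs "it is tracked"; R9 needs "it satisfies condition C" — none of these are established.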